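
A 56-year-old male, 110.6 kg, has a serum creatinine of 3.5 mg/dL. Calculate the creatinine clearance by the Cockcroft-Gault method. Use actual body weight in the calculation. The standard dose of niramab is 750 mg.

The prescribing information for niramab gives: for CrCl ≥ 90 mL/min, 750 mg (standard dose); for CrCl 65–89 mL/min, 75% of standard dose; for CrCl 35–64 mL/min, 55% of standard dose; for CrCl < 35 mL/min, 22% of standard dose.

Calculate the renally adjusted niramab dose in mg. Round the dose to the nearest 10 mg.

410 mg

CrCl = (140 − 56) × 110.6 / (72 × 3.5) = 9290.4 / 252.00 ≈ 36.9 mL/min
CrCl ≈ 37 mL/min → bracket 35–64 mL/min.
55% of 750 mg = 412.5 mg → 410 mg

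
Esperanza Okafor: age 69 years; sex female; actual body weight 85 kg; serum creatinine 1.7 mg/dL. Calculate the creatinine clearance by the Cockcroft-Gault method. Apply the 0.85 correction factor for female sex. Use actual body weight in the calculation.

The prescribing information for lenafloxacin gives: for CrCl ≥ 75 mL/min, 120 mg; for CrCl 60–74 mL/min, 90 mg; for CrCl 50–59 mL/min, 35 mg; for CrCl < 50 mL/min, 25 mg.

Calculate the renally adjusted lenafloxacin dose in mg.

25 mg

CrCl = (140 − 69) × 85 / (72 × 1.7) × 0.85 = 6035.0 / 122.40 × 0.85 ≈ 41.9 mL/min
CrCl ≈ 42 mL/min → bracket < 50 mL/min.
Dose for this bracket: 25 mg.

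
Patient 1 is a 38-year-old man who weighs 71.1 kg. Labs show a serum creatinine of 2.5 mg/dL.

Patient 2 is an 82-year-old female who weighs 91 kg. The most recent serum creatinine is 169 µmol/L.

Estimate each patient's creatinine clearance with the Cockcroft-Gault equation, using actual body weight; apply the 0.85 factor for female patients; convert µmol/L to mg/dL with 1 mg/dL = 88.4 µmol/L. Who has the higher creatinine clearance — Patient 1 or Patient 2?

Patient 1: CrCl = (140 − 38) × 71.1 / (72 × 2.5) = 7252.2 / 180.00 ≈ 40.3 mL/min
Patient 2: SCr = 169 / 88.4 = 1.912 mg/dL
Patient 2: CrCl = (140 − 82) × 91 / (72 × 1.912) × 0.85 = 5278.0 / 137.66 × 0.85 ≈ 32.6 mL/min
40.3 vs 32.6 mL/min → Patient 1 is higher.

Patient 1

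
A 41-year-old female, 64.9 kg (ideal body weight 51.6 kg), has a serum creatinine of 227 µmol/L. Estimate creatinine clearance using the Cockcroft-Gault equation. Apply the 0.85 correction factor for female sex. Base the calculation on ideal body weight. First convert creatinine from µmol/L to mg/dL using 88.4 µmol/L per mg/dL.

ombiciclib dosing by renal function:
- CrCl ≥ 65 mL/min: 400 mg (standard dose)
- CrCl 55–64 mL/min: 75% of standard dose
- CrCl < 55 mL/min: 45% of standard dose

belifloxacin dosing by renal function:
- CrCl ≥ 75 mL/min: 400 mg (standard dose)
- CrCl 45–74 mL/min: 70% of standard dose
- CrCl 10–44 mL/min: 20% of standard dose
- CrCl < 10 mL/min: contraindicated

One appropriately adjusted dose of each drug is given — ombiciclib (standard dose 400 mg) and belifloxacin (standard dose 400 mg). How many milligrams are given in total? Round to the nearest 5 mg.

SCr = 227 / 88.4 = 2.568 mg/dL
CrCl = (140 − 41) × 51.6 / (72 × 2.568) × 0.85 = 5108.4 / 184.90 × 0.85 ≈ 23.5 mL/min
CrCl ≈ 23 mL/min.
ombiciclib: < 55 mL/min → 45% of 400 mg = 180 mg.
belifloxacin: 10–44 mL/min → 20% of 400 mg = 80 mg.
Total = 180 + 80 = 260 mg.

260 mg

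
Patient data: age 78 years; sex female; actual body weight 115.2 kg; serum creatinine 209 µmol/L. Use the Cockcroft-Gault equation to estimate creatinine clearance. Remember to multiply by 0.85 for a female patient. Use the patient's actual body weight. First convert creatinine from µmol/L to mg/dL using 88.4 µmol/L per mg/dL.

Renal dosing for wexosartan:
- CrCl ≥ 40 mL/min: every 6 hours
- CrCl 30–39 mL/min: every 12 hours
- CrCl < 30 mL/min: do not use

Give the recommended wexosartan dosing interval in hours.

SCr = 209 / 88.4 = 2.364 mg/dL
CrCl = (140 − 78) × 115.2 / (72 × 2.364) × 0.85 = 7142.4 / 170.21 × 0.85 ≈ 35.7 mL/min
CrCl ≈ 36 mL/min → bracket 30–39 mL/min → every 12 hours.

every 12 hours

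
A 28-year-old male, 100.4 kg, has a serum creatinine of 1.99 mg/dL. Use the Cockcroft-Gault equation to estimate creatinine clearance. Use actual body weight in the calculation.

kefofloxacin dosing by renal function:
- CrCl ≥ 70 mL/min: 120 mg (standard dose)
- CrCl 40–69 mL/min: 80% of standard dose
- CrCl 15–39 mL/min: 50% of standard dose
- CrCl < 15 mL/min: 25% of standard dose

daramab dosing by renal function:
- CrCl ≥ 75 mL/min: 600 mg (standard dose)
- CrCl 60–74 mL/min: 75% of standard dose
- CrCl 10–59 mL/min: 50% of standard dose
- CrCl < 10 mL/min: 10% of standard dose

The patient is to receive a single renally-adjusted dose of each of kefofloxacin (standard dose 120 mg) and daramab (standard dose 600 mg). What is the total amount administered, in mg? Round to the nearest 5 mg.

720 mg

CrCl = (140 − 28) × 100.4 / (72 × 1.99) = 11244.8 / 143.28 ≈ 78.5 mL/min
CrCl ≈ 78 mL/min.
kefofloxacin: ≥ 70 mL/min → 100% of 120 mg = 120 mg.
daramab: ≥ 75 mL/min → 100% of 600 mg = 600 mg.
Total = 120 + 600 = 720 mg.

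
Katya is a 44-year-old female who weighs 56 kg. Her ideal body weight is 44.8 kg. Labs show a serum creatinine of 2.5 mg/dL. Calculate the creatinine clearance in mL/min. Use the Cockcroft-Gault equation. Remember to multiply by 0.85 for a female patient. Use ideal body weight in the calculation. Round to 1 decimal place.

20.3 mL/min

CrCl = (140 − 44) × 44.8 / (72 × 2.5) × 0.85 = 4300.8 / 180.00 × 0.85 ≈ 20.3 mL/min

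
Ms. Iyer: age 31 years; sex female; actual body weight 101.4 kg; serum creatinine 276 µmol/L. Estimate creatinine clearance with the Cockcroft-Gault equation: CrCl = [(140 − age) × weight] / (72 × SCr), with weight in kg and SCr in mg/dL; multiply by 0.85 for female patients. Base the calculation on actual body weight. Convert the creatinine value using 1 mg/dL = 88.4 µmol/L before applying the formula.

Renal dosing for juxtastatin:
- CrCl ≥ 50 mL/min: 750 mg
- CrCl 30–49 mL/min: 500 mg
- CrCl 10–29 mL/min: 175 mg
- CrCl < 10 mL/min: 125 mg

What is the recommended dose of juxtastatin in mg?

SCr = 276 / 88.4 = 3.122 mg/dL
CrCl = (140 − 31) × 101.4 / (72 × 3.122) × 0.85 = 11052.6 / 224.78 × 0.85 ≈ 41.8 mL/min
CrCl ≈ 42 mL/min → bracket 30–49 mL/min.
Dose for this bracket: 500 mg.

500 mg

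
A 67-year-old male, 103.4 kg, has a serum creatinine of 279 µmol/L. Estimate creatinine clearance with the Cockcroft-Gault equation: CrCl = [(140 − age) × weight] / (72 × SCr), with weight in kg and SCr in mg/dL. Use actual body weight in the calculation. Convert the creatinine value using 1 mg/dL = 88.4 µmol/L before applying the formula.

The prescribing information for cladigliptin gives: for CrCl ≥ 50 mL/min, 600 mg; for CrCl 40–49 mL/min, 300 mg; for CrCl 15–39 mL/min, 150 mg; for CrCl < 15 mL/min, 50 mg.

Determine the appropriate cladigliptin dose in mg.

SCr = 279 / 88.4 = 3.156 mg/dL
CrCl = (140 − 67) × 103.4 / (72 × 3.156) = 7548.2 / 227.23 ≈ 33.2 mL/min
CrCl ≈ 33 mL/min → bracket 15–39 mL/min.
Dose for this bracket: 150 mg.

150 mg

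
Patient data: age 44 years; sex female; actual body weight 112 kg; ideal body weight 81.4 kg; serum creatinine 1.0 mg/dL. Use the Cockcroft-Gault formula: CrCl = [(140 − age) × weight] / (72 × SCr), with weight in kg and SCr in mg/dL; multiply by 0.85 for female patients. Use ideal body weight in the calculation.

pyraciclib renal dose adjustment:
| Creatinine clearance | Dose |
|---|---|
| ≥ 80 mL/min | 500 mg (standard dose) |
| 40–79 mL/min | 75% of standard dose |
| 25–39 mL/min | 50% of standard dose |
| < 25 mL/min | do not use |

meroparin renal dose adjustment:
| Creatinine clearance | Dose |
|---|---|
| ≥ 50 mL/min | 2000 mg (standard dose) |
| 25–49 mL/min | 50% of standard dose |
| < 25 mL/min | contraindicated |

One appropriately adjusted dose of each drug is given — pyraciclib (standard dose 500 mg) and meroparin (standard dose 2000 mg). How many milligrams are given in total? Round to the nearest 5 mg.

2500 mg

CrCl = (140 − 44) × 81.4 / (72 × 1) × 0.85 = 7814.4 / 72.00 × 0.85 ≈ 92.3 mL/min
CrCl ≈ 92 mL/min.
pyraciclib: ≥ 80 mL/min → 100% of 500 mg = 500 mg.
meroparin: ≥ 50 mL/min → 100% of 2000 mg = 2000 mg.
Total = 500 + 2000 = 2500 mg.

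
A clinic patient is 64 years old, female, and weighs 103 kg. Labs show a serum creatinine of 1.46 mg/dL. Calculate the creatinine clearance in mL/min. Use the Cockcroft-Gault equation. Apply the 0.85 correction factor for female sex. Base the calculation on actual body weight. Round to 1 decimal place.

CrCl = (140 − 64) × 103 / (72 × 1.46) × 0.85 = 7828.0 / 105.12 × 0.85 ≈ 63.3 mL/min

63.3 mL/min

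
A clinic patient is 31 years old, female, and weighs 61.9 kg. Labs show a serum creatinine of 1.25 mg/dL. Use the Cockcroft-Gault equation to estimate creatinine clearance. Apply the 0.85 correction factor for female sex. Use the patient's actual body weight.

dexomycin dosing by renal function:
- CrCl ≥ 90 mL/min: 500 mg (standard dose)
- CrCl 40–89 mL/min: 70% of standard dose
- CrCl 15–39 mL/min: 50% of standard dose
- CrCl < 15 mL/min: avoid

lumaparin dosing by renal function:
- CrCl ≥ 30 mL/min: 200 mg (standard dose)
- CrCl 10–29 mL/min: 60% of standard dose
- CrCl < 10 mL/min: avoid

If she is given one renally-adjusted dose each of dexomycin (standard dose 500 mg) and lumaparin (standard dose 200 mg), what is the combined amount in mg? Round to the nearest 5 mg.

550 mg

CrCl = (140 − 31) × 61.9 / (72 × 1.25) × 0.85 = 6747.1 / 90.00 × 0.85 ≈ 63.7 mL/min
CrCl ≈ 64 mL/min.
dexomycin: 40–89 mL/min → 70% of 500 mg = 350 mg.
lumaparin: ≥ 30 mL/min → 100% of 200 mg = 200 mg.
Total = 350 + 200 = 550 mg.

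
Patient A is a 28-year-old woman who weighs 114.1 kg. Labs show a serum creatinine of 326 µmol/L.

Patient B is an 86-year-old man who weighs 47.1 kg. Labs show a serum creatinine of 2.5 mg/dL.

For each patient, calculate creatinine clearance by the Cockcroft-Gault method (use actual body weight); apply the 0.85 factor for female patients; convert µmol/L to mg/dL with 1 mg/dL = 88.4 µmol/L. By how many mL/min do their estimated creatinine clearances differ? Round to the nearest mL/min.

27 mL/min

Patient A: SCr = 326 / 88.4 = 3.688 mg/dL
Patient A: CrCl = (140 − 28) × 114.1 / (72 × 3.688) × 0.85 = 12779.2 / 265.54 × 0.85 ≈ 40.9 mL/min
Patient B: CrCl = (140 − 86) × 47.1 / (72 × 2.5) = 2543.4 / 180.00 ≈ 14.1 mL/min
|40.9 − 14.1| = 26.8 mL/min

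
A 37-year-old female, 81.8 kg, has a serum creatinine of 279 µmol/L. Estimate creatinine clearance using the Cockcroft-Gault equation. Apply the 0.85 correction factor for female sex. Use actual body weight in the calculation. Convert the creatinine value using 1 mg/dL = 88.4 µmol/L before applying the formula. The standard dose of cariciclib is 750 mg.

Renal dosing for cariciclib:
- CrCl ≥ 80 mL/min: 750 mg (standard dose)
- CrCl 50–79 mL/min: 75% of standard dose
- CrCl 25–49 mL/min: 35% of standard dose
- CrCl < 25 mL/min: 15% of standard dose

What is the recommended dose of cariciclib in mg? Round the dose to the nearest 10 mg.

SCr = 279 / 88.4 = 3.156 mg/dL
CrCl = (140 − 37) × 81.8 / (72 × 3.156) × 0.85 = 8425.4 / 227.23 × 0.85 ≈ 31.5 mL/min
CrCl ≈ 32 mL/min → bracket 25–49 mL/min.
35% of 750 mg = 262.5 mg → 260 mg

260 mg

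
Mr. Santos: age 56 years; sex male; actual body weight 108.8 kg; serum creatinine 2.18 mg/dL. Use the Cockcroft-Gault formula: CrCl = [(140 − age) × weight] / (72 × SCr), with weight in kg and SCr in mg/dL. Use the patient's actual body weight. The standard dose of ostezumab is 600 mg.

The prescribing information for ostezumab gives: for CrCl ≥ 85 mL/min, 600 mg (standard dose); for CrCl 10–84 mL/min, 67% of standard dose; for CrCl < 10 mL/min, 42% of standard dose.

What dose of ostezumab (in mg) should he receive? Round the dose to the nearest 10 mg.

400 mg

CrCl = (140 − 56) × 108.8 / (72 × 2.18) = 9139.2 / 156.96 ≈ 58.2 mL/min
CrCl ≈ 58 mL/min → bracket 10–84 mL/min.
67% of 600 mg = 402 mg → 400 mg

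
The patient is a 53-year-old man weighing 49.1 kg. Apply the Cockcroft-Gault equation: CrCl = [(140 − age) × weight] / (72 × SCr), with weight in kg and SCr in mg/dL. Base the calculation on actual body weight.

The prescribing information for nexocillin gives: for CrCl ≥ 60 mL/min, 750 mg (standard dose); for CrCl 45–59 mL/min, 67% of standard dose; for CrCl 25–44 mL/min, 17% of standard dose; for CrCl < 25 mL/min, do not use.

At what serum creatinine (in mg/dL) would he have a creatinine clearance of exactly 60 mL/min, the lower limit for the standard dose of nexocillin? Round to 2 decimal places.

Standard dose requires CrCl ≥ 60 mL/min.
Set (140 − 53) × 49.1 / (72 × SCr) = 60
SCr = (140 − 53) × 49.1 / (72 × 60) = 0.989 mg/dL

0.99 mg/dL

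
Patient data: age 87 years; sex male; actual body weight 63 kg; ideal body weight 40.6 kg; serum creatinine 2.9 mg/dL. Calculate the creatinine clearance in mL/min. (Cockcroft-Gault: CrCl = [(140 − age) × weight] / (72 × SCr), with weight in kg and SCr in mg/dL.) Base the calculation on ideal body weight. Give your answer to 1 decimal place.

10.3 mL/min

CrCl = (140 − 87) × 40.6 / (72 × 2.9) = 2151.8 / 208.80 ≈ 10.3 mL/min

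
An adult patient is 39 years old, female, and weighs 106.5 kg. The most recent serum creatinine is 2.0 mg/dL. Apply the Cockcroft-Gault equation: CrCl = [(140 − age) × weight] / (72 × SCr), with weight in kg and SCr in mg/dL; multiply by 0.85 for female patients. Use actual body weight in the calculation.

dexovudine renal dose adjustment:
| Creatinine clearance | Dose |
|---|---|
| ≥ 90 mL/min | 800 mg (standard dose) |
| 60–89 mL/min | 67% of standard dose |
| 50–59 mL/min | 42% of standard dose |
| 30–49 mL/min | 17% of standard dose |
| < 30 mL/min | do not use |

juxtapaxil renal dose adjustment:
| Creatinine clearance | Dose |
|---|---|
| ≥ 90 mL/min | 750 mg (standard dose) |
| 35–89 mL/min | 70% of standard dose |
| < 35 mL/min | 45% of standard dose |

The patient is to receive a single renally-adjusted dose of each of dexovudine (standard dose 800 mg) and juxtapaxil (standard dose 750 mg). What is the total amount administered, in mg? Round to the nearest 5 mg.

CrCl = (140 − 39) × 106.5 / (72 × 2) × 0.85 = 10756.5 / 144.00 × 0.85 ≈ 63.5 mL/min
CrCl ≈ 63 mL/min.
dexovudine: 60–89 mL/min → 67% of 800 mg = 536 mg.
juxtapaxil: 35–89 mL/min → 70% of 750 mg = 525 mg.
Total = 536 + 525 = 1061 mg.

1060 mg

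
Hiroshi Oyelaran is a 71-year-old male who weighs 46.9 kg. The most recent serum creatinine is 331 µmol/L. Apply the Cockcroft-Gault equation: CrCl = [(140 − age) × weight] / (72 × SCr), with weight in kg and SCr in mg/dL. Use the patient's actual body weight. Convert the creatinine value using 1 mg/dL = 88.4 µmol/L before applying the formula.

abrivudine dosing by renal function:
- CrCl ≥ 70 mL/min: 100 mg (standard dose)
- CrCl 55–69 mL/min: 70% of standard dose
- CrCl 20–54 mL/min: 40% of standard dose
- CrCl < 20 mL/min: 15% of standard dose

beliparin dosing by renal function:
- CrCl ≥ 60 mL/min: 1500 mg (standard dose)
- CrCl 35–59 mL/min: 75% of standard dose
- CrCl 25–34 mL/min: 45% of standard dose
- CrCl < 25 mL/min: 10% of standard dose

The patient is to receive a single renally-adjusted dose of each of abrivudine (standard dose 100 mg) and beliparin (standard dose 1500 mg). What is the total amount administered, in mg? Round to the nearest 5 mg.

165 mg

SCr = 331 / 88.4 = 3.744 mg/dL
CrCl = (140 − 71) × 46.9 / (72 × 3.744) = 3236.1 / 269.57 ≈ 12.0 mL/min
CrCl ≈ 12 mL/min.
abrivudine: < 20 mL/min → 15% of 100 mg = 15 mg.
beliparin: < 25 mL/min → 10% of 1500 mg = 150 mg.
Total = 15 + 150 = 165 mg.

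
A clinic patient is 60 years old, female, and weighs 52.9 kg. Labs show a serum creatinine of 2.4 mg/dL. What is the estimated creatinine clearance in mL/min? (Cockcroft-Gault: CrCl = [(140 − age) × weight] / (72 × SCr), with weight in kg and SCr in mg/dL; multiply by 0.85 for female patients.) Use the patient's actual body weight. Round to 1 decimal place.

20.8 mL/min

CrCl = (140 − 60) × 52.9 / (72 × 2.4) × 0.85 = 4232.0 / 172.80 × 0.85 ≈ 20.8 mL/min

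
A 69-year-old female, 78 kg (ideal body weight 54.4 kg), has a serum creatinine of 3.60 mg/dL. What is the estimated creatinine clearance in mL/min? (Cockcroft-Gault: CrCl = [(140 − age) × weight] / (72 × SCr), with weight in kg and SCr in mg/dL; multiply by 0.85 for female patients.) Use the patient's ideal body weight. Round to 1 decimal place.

CrCl = (140 − 69) × 54.4 / (72 × 3.6) × 0.85 = 3862.4 / 259.20 × 0.85 ≈ 12.7 mL/min

12.7 mL/min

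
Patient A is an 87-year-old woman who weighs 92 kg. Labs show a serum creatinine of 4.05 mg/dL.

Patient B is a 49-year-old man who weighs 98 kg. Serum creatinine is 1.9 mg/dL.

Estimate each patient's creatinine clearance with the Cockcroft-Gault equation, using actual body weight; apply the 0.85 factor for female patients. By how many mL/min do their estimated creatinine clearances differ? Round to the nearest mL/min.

51 mL/min

Patient A: CrCl = (140 − 87) × 92 / (72 × 4.05) × 0.85 = 4876.0 / 291.60 × 0.85 ≈ 14.2 mL/min
Patient B: CrCl = (140 − 49) × 98 / (72 × 1.9) = 8918.0 / 136.80 ≈ 65.2 mL/min
|14.2 − 65.2| = 51.0 mL/min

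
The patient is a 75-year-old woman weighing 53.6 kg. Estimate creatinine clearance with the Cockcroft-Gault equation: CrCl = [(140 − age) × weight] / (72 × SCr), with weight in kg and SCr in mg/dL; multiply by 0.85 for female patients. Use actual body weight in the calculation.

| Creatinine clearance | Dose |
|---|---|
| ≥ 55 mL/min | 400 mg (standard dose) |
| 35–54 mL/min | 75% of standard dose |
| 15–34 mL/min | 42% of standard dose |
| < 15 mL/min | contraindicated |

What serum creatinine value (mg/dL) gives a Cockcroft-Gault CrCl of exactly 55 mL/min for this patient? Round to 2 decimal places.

Standard dose requires CrCl ≥ 55 mL/min.
Set (140 − 75) × 53.6 × 0.85 / (72 × SCr) = 55
SCr = (140 − 75) × 53.6 × 0.85 / (72 × 55) = 0.748 mg/dL

0.75 mg/dL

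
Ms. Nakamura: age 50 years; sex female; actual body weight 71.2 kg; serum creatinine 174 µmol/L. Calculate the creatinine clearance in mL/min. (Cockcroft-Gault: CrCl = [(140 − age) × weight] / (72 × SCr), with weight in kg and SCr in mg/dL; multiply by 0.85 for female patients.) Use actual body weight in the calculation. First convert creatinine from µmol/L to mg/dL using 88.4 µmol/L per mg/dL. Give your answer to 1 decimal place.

SCr = 174 / 88.4 = 1.968 mg/dL
CrCl = (140 − 50) × 71.2 / (72 × 1.968) × 0.85 = 6408.0 / 141.70 × 0.85 ≈ 38.4 mL/min

38.4 mL/min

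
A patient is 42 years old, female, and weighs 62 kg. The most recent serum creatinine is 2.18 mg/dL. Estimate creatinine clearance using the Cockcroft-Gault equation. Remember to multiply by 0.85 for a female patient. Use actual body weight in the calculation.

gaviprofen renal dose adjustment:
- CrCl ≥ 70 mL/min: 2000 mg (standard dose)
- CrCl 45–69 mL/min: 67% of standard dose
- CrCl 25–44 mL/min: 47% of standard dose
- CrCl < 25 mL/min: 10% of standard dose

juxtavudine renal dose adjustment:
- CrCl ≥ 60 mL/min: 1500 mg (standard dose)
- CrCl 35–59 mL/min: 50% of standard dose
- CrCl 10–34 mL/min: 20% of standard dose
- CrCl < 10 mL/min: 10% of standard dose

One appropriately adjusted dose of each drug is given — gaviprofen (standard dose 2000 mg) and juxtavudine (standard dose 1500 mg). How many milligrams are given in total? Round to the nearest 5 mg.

1240 mg

CrCl = (140 − 42) × 62 / (72 × 2.18) × 0.85 = 6076.0 / 156.96 × 0.85 ≈ 32.9 mL/min
CrCl ≈ 33 mL/min.
gaviprofen: 25–44 mL/min → 47% of 2000 mg = 940 mg.
juxtavudine: 10–34 mL/min → 20% of 1500 mg = 300 mg.
Total = 940 + 300 = 1240 mg.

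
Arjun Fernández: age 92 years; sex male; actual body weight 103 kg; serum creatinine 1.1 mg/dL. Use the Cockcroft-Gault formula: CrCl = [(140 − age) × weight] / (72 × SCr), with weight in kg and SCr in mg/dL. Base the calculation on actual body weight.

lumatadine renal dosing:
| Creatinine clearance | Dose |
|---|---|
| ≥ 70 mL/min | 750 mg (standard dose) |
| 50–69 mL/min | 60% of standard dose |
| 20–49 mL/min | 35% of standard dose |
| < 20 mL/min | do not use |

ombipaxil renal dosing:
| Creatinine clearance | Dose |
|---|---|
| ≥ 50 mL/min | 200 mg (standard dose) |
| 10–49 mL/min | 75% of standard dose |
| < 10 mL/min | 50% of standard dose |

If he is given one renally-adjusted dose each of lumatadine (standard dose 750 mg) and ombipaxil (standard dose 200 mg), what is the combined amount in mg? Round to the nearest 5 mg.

CrCl = (140 − 92) × 103 / (72 × 1.1) = 4944.0 / 79.20 ≈ 62.4 mL/min
CrCl ≈ 62 mL/min.
lumatadine: 50–69 mL/min → 60% of 750 mg = 450 mg.
ombipaxil: ≥ 50 mL/min → 100% of 200 mg = 200 mg.
Total = 450 + 200 = 650 mg.

650 mg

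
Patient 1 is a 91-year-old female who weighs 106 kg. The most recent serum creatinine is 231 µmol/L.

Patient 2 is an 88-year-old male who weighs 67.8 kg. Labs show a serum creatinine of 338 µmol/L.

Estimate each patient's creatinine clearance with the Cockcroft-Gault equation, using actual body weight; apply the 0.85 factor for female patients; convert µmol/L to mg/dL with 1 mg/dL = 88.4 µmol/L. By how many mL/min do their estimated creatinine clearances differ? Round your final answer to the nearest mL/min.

Patient 1: SCr = 231 / 88.4 = 2.613 mg/dL
Patient 1: CrCl = (140 − 91) × 106 / (72 × 2.613) × 0.85 = 5194.0 / 188.14 × 0.85 ≈ 23.5 mL/min
Patient 2: SCr = 338 / 88.4 = 3.824 mg/dL
Patient 2: CrCl = (140 − 88) × 67.8 / (72 × 3.824) = 3525.6 / 275.33 ≈ 12.8 mL/min
|23.5 − 12.8| = 10.7 mL/min

11 mL/min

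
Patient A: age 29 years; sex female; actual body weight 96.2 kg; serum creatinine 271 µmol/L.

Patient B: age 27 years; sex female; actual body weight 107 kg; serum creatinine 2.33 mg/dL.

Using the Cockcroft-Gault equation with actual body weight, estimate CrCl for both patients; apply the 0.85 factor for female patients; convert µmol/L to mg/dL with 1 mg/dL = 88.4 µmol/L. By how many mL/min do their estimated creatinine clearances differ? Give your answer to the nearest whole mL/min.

20 mL/min

Patient A: SCr = 271 / 88.4 = 3.066 mg/dL
Patient A: CrCl = (140 − 29) × 96.2 / (72 × 3.066) × 0.85 = 10678.2 / 220.75 × 0.85 ≈ 41.1 mL/min
Patient B: CrCl = (140 − 27) × 107 / (72 × 2.33) × 0.85 = 12091.0 / 167.76 × 0.85 ≈ 61.3 mL/min
|41.1 − 61.3| = 20.2 mL/min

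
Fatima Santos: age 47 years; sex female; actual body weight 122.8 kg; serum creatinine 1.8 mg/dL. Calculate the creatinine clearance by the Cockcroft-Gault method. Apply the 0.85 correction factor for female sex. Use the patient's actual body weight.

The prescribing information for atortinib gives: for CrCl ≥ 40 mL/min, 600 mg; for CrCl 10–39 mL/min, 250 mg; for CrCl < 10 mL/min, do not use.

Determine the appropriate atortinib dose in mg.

CrCl = (140 − 47) × 122.8 / (72 × 1.8) × 0.85 = 11420.4 / 129.60 × 0.85 ≈ 74.9 mL/min
CrCl ≈ 75 mL/min → bracket ≥ 40 mL/min.
Dose for this bracket: 600 mg.

600 mg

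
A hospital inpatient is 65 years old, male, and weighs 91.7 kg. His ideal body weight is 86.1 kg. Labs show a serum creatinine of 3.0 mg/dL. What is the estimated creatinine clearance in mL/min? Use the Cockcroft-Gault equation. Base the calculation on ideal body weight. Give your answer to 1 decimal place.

CrCl = (140 − 65) × 86.1 / (72 × 3) = 6457.5 / 216.00 ≈ 29.9 mL/min

29.9 mL/min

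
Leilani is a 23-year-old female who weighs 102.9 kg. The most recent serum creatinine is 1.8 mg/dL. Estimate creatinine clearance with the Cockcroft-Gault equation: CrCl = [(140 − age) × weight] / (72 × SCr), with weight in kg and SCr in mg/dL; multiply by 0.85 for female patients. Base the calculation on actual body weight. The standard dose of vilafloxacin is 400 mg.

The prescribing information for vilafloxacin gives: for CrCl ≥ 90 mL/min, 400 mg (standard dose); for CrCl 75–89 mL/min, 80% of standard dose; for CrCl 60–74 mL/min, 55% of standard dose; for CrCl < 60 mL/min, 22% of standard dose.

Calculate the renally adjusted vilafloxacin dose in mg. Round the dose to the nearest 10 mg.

CrCl = (140 − 23) × 102.9 / (72 × 1.8) × 0.85 = 12039.3 / 129.60 × 0.85 ≈ 79.0 mL/min
CrCl ≈ 79 mL/min → bracket 75–89 mL/min.
80% of 400 mg = 320 mg

320 mg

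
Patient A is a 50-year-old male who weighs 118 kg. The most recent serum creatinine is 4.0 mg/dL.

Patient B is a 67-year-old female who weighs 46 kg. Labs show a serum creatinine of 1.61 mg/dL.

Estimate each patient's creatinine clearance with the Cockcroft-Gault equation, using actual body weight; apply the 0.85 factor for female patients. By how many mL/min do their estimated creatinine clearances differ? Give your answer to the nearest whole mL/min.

12 mL/min

Patient A: CrCl = (140 − 50) × 118 / (72 × 4) = 10620.0 / 288.00 ≈ 36.9 mL/min
Patient B: CrCl = (140 − 67) × 46 / (72 × 1.61) × 0.85 = 3358.0 / 115.92 × 0.85 ≈ 24.6 mL/min
|36.9 − 24.6| = 12.3 mL/min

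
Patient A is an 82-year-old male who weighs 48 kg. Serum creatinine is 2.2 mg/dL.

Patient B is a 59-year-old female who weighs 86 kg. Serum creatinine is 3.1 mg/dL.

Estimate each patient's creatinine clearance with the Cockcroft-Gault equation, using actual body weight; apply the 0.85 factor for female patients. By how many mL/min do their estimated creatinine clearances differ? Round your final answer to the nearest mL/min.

9 mL/min

Patient A: CrCl = (140 − 82) × 48 / (72 × 2.2) = 2784.0 / 158.40 ≈ 17.6 mL/min
Patient B: CrCl = (140 − 59) × 86 / (72 × 3.1) × 0.85 = 6966.0 / 223.20 × 0.85 ≈ 26.5 mL/min
|17.6 − 26.5| = 8.9 mL/min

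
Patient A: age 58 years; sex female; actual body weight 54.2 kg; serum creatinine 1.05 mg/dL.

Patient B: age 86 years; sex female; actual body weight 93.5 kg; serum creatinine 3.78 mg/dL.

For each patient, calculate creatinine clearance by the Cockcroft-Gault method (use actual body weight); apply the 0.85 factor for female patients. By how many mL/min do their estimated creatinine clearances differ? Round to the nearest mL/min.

34 mL/min

Patient A: CrCl = (140 − 58) × 54.2 / (72 × 1.05) × 0.85 = 4444.4 / 75.60 × 0.85 ≈ 50.0 mL/min
Patient B: CrCl = (140 − 86) × 93.5 / (72 × 3.78) × 0.85 = 5049.0 / 272.16 × 0.85 ≈ 15.8 mL/min
|50.0 − 15.8| = 34.2 mL/min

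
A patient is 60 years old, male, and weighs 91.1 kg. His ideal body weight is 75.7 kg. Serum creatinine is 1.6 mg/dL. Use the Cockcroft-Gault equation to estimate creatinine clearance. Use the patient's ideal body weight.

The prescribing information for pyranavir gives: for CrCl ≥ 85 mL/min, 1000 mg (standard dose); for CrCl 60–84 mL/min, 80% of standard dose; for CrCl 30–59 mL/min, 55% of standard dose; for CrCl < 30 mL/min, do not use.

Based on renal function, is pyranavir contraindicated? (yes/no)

CrCl = (140 − 60) × 75.7 / (72 × 1.6) = 6056.0 / 115.20 ≈ 52.6 mL/min
CrCl ≈ 53 mL/min, which is ≥ 30 mL/min.

no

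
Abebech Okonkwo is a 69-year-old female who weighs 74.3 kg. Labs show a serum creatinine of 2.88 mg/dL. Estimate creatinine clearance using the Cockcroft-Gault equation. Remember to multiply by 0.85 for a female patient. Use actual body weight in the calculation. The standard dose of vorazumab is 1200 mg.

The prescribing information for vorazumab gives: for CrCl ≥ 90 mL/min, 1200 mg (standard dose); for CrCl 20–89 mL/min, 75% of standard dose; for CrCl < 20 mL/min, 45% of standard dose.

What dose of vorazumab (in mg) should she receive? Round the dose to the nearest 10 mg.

CrCl = (140 − 69) × 74.3 / (72 × 2.88) × 0.85 = 5275.3 / 207.36 × 0.85 ≈ 21.6 mL/min
CrCl ≈ 22 mL/min → bracket 20–89 mL/min.
75% of 1200 mg = 900 mg

900 mg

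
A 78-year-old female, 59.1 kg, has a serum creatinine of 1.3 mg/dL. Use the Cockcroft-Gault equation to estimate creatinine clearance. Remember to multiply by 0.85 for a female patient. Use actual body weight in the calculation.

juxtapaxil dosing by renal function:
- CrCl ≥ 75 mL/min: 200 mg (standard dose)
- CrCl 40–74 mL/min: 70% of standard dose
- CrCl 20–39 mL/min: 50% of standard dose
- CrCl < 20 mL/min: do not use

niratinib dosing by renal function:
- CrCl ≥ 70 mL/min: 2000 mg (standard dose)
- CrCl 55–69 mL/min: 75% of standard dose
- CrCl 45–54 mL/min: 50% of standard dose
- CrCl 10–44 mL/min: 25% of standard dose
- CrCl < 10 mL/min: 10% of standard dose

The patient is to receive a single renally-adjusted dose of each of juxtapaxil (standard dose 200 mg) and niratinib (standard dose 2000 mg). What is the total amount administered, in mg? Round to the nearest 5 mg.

CrCl = (140 − 78) × 59.1 / (72 × 1.3) × 0.85 = 3664.2 / 93.60 × 0.85 ≈ 33.3 mL/min
CrCl ≈ 33 mL/min.
juxtapaxil: 20–39 mL/min → 50% of 200 mg = 100 mg.
niratinib: 10–44 mL/min → 25% of 2000 mg = 500 mg.
Total = 100 + 500 = 600 mg.

600 mg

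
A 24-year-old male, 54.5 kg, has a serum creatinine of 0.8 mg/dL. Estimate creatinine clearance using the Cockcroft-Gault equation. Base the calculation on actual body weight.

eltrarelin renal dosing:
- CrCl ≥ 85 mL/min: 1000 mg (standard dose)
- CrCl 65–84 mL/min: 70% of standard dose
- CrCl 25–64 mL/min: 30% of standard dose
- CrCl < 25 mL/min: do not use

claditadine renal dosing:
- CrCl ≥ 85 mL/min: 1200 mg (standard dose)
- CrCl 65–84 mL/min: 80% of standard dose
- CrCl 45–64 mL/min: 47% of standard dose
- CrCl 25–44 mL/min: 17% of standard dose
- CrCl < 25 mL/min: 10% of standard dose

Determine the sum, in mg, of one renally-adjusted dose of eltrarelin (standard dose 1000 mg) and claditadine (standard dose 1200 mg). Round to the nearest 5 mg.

CrCl = (140 − 24) × 54.5 / (72 × 0.8) = 6322.0 / 57.60 ≈ 109.8 mL/min
CrCl ≈ 110 mL/min.
eltrarelin: ≥ 85 mL/min → 100% of 1000 mg = 1000 mg.
claditadine: ≥ 85 mL/min → 100% of 1200 mg = 1200 mg.
Total = 1000 + 1200 = 2200 mg.

2200 mg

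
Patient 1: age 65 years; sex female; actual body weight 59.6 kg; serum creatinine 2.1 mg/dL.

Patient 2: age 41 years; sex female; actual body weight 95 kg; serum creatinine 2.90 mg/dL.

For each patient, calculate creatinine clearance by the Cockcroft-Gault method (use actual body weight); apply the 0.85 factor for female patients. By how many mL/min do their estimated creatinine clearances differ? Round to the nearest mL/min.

13 mL/min

Patient 1: CrCl = (140 − 65) × 59.6 / (72 × 2.1) × 0.85 = 4470.0 / 151.20 × 0.85 ≈ 25.1 mL/min
Patient 2: CrCl = (140 − 41) × 95 / (72 × 2.9) × 0.85 = 9405.0 / 208.80 × 0.85 ≈ 38.3 mL/min
|25.1 − 38.3| = 13.2 mL/min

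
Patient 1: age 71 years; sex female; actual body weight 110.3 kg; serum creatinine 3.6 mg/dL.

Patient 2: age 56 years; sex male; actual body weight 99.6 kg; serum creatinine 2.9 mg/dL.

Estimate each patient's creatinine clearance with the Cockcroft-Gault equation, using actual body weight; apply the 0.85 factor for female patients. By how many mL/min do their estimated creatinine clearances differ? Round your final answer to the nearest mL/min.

15 mL/min

Patient 1: CrCl = (140 − 71) × 110.3 / (72 × 3.6) × 0.85 = 7610.7 / 259.20 × 0.85 ≈ 25.0 mL/min
Patient 2: CrCl = (140 − 56) × 99.6 / (72 × 2.9) = 8366.4 / 208.80 ≈ 40.1 mL/min
|25.0 − 40.1| = 15.1 mL/min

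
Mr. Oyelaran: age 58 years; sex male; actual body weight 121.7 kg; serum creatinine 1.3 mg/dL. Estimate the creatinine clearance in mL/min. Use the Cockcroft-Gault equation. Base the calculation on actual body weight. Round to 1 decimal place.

CrCl = (140 − 58) × 121.7 / (72 × 1.3) = 9979.4 / 93.60 ≈ 106.6 mL/min

106.6 mL/min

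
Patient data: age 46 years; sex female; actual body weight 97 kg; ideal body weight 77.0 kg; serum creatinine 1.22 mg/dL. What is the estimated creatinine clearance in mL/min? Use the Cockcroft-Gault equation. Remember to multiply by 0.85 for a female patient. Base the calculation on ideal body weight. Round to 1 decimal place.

CrCl = (140 − 46) × 77 / (72 × 1.22) × 0.85 = 7238.0 / 87.84 × 0.85 ≈ 70.0 mL/min

70.0 mL/min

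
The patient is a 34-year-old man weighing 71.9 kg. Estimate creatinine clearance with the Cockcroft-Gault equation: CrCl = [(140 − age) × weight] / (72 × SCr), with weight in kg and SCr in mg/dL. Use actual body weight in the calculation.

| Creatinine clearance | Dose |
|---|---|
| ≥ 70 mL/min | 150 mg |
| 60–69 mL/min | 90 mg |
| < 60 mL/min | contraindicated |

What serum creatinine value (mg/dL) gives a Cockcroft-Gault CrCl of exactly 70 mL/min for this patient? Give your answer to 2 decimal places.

Standard dose requires CrCl ≥ 70 mL/min.
Set (140 − 34) × 71.9 / (72 × SCr) = 70
SCr = (140 − 34) × 71.9 / (72 × 70) = 1.512 mg/dL

1.51 mg/dL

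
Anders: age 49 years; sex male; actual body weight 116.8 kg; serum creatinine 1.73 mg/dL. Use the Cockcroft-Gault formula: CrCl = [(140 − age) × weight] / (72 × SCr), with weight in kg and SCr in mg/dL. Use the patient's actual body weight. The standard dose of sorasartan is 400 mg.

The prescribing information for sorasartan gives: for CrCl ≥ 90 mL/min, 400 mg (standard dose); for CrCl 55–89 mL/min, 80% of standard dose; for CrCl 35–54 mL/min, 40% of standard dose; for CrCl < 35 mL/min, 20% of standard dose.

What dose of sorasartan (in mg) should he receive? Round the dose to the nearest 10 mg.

320 mg

CrCl = (140 − 49) × 116.8 / (72 × 1.73) = 10628.8 / 124.56 ≈ 85.3 mL/min
CrCl ≈ 85 mL/min → bracket 55–89 mL/min.
80% of 400 mg = 320 mg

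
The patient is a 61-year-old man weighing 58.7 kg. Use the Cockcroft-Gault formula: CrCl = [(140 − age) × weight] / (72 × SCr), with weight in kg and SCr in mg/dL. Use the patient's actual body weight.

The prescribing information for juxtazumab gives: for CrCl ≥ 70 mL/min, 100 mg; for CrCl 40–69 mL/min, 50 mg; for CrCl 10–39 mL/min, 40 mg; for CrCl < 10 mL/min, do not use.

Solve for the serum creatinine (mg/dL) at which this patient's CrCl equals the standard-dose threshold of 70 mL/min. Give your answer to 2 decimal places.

0.92 mg/dL

Standard dose requires CrCl ≥ 70 mL/min.
Set (140 − 61) × 58.7 / (72 × SCr) = 70
SCr = (140 − 61) × 58.7 / (72 × 70) = 0.920 mg/dL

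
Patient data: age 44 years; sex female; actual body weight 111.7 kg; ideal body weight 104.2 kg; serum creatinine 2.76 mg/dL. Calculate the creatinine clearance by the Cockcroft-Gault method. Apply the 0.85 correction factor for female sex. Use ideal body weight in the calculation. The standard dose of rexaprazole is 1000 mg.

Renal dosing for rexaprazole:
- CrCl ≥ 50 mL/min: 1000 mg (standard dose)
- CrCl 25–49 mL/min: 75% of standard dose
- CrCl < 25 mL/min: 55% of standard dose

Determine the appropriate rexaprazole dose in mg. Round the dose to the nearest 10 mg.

CrCl = (140 − 44) × 104.2 / (72 × 2.76) × 0.85 = 10003.2 / 198.72 × 0.85 ≈ 42.8 mL/min
CrCl ≈ 43 mL/min → bracket 25–49 mL/min.
75% of 1000 mg = 750 mg

750 mg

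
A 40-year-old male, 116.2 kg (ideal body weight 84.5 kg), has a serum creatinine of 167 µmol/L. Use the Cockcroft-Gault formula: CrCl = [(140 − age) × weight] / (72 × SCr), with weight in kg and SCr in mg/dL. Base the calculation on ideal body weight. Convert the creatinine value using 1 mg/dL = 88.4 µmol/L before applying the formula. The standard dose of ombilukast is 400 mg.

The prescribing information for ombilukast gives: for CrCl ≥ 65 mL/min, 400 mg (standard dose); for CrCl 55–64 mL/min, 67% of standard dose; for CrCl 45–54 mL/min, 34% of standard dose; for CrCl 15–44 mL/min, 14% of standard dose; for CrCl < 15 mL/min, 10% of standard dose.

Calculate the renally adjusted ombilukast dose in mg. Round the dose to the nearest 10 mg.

270 mg

SCr = 167 / 88.4 = 1.889 mg/dL
CrCl = (140 − 40) × 84.5 / (72 × 1.889) = 8450.0 / 136.01 ≈ 62.1 mL/min
CrCl ≈ 62 mL/min → bracket 55–64 mL/min.
67% of 400 mg = 268 mg → 270 mg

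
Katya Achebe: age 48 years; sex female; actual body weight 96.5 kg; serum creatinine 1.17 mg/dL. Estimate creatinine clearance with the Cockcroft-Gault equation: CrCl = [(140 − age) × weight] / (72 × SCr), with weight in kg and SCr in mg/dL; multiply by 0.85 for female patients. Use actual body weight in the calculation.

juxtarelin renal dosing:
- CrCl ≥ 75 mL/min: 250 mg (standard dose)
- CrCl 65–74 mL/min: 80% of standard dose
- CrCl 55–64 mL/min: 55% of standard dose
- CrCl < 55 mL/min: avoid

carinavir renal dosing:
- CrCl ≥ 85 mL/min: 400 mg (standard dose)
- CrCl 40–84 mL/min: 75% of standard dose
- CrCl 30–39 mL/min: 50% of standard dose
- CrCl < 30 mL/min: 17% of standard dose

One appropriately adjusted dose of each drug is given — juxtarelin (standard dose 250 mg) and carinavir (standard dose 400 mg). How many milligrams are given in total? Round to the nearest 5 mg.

650 mg

CrCl = (140 − 48) × 96.5 / (72 × 1.17) × 0.85 = 8878.0 / 84.24 × 0.85 ≈ 89.6 mL/min
CrCl ≈ 90 mL/min.
juxtarelin: ≥ 75 mL/min → 100% of 250 mg = 250 mg.
carinavir: ≥ 85 mL/min → 100% of 400 mg = 400 mg.
Total = 250 + 400 = 650 mg.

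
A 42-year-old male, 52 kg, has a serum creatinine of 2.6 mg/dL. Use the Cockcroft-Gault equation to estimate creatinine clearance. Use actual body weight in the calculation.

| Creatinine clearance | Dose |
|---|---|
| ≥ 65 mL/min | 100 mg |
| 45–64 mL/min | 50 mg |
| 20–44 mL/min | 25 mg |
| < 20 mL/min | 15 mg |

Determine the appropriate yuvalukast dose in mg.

CrCl = (140 − 42) × 52 / (72 × 2.6) = 5096.0 / 187.20 ≈ 27.2 mL/min
CrCl ≈ 27 mL/min → bracket 20–44 mL/min.
Dose for this bracket: 25 mg.

25 mg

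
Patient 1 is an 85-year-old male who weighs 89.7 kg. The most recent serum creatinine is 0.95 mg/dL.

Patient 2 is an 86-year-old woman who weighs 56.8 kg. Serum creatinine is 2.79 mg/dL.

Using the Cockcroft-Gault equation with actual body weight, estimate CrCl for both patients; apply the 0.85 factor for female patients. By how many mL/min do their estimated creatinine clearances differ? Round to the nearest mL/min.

59 mL/min

Patient 1: CrCl = (140 − 85) × 89.7 / (72 × 0.95) = 4933.5 / 68.40 ≈ 72.1 mL/min
Patient 2: CrCl = (140 − 86) × 56.8 / (72 × 2.79) × 0.85 = 3067.2 / 200.88 × 0.85 ≈ 13.0 mL/min
|72.1 − 13.0| = 59.1 mL/min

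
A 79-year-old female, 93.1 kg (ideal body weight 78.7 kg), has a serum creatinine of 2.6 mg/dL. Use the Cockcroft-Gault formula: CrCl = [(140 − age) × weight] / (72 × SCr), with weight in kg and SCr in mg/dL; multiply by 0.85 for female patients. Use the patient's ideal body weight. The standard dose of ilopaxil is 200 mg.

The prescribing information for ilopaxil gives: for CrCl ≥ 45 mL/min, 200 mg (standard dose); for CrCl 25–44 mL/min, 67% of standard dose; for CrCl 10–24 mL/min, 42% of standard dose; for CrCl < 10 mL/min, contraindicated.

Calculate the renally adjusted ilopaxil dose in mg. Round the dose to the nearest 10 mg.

CrCl = (140 − 79) × 78.7 / (72 × 2.6) × 0.85 = 4800.7 / 187.20 × 0.85 ≈ 21.8 mL/min
CrCl ≈ 22 mL/min → bracket 10–24 mL/min.
42% of 200 mg = 84 mg → 80 mg

80 mg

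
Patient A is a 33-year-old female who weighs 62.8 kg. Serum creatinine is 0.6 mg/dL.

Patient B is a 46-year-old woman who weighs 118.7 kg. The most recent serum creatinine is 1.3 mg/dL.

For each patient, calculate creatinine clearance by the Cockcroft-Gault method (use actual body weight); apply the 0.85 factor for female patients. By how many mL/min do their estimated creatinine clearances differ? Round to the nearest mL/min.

Patient A: CrCl = (140 − 33) × 62.8 / (72 × 0.6) × 0.85 = 6719.6 / 43.20 × 0.85 ≈ 132.2 mL/min
Patient B: CrCl = (140 − 46) × 118.7 / (72 × 1.3) × 0.85 = 11157.8 / 93.60 × 0.85 ≈ 101.3 mL/min
|132.2 − 101.3| = 30.9 mL/min

31 mL/min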